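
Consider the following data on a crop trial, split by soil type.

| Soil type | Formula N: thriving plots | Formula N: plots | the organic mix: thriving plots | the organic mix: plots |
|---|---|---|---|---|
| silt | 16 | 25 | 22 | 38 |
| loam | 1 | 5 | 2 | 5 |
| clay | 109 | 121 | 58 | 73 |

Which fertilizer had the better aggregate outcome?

Formula N

Silt: Formula N 16/25 = 64.0%, the organic mix 22/38 = 57.9% → Formula N
Loam: Formula N 1/5 = 20.0%, the organic mix 2/5 = 40.0% → the organic mix
Clay: Formula N 109/121 = 90.1%, the organic mix 58/73 = 79.5% → Formula N
Overall: Formula N 126/151 = 83.4%, the organic mix 82/116 = 70.7% → Formula N
(Neither sweeps every soil group, but Formula N has the higher pooled rate.)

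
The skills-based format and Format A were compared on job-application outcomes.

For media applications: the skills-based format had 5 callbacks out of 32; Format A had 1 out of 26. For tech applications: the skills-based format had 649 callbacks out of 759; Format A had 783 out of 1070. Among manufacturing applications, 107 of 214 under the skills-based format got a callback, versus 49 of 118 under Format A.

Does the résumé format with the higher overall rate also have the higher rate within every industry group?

Media: the skills-based format 5/32 = 15.6%, Format A 1/26 = 3.8% → the skills-based format
Tech: the skills-based format 649/759 = 85.5%, Format A 783/1070 = 73.2% → the skills-based format
Manufacturing: the skills-based format 107/214 = 50.0%, Format A 49/118 = 41.5% → the skills-based format
Overall: the skills-based format 761/1005 = 75.7%, Format A 833/1214 = 68.6% → the skills-based format
The skills-based format wins overall and in every industry group — no reversal.

Yes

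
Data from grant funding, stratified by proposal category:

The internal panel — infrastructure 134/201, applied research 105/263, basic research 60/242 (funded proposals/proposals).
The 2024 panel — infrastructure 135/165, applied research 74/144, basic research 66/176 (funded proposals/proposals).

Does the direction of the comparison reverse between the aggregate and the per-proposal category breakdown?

No

Infrastructure: the internal panel 134/201 = 66.7%, the 2024 panel 135/165 = 81.8% → the 2024 panel
Applied research: the internal panel 105/263 = 39.9%, the 2024 panel 74/144 = 51.4% → the 2024 panel
Basic research: the internal panel 60/242 = 24.8%, the 2024 panel 66/176 = 37.5% → the 2024 panel
Overall: the internal panel 299/706 = 42.4%, the 2024 panel 275/485 = 56.7% → the 2024 panel
The 2024 panel wins overall and in every proposal group — no reversal.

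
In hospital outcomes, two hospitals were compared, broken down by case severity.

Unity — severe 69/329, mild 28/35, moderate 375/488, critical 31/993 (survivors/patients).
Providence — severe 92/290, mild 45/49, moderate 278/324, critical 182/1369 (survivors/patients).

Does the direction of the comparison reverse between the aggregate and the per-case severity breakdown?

No

Severe: Unity 69/329 = 21.0%, Providence 92/290 = 31.7% → Providence
Mild: Unity 28/35 = 80.0%, Providence 45/49 = 91.8% → Providence
Moderate: Unity 375/488 = 76.8%, Providence 278/324 = 85.8% → Providence
Critical: Unity 31/993 = 3.1%, Providence 182/1369 = 13.3% → Providence
Overall: Unity 503/1845 = 27.3%, Providence 597/2032 = 29.4% → Providence
Providence wins overall and in every case group — no reversal.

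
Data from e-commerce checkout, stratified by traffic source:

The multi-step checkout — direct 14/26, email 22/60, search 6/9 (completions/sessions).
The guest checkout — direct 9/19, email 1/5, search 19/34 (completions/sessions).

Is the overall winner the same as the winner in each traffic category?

Direct: the multi-step checkout 14/26 = 53.8%, the guest checkout 9/19 = 47.4% → the multi-step checkout
Email: the multi-step checkout 22/60 = 36.7%, the guest checkout 1/5 = 20.0% → the multi-step checkout
Search: the multi-step checkout 6/9 = 66.7%, the guest checkout 19/34 = 55.9% → the multi-step checkout
Overall: the multi-step checkout 42/95 = 44.2%, the guest checkout 29/58 = 50.0% → the guest checkout
The multi-step checkout wins each traffic group but the guest checkout wins overall — the comparison reverses. The multi-step checkout's sessions skew toward email, which has a lower base rate.

No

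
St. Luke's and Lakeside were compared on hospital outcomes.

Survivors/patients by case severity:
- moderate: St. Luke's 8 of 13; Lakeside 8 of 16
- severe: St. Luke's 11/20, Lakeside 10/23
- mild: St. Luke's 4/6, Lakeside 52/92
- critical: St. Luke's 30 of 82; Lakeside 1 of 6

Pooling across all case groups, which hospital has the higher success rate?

Moderate: St. Luke's 8/13 = 61.5%, Lakeside 8/16 = 50.0% → St. Luke's
Severe: St. Luke's 11/20 = 55.0%, Lakeside 10/23 = 43.5% → St. Luke's
Mild: St. Luke's 4/6 = 66.7%, Lakeside 52/92 = 56.5% → St. Luke's
Critical: St. Luke's 30/82 = 36.6%, Lakeside 1/6 = 16.7% → St. Luke's
Overall: St. Luke's 53/121 = 43.8%, Lakeside 71/137 = 51.8% → Lakeside
(St. Luke's wins every case group but Lakeside wins overall — St. Luke's's patients skew toward the low-rate critical group.)

Lakeside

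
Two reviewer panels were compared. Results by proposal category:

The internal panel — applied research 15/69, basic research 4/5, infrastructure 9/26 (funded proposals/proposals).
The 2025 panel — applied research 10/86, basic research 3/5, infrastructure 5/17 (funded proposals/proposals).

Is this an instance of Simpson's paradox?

No

Applied research: the internal panel 15/69 = 21.7%, the 2025 panel 10/86 = 11.6% → the internal panel
Basic research: the internal panel 4/5 = 80.0%, the 2025 panel 3/5 = 60.0% → the internal panel
Infrastructure: the internal panel 9/26 = 34.6%, the 2025 panel 5/17 = 29.4% → the internal panel
Overall: the internal panel 28/100 = 28.0%, the 2025 panel 18/108 = 16.7% → the internal panel
The internal panel wins overall and in every proposal group — no reversal.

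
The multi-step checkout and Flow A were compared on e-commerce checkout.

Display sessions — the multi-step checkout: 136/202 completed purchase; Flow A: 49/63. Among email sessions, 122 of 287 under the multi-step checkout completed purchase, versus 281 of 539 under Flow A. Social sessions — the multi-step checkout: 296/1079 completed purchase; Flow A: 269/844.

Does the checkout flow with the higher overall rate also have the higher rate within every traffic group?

Yes

Display: the multi-step checkout 136/202 = 67.3%, Flow A 49/63 = 77.8% → Flow A
Email: the multi-step checkout 122/287 = 42.5%, Flow A 281/539 = 52.1% → Flow A
Social: the multi-step checkout 296/1079 = 27.4%, Flow A 269/844 = 31.9% → Flow A
Overall: the multi-step checkout 554/1568 = 35.3%, Flow A 599/1446 = 41.4% → Flow A
Flow A wins overall and in every traffic group — no reversal.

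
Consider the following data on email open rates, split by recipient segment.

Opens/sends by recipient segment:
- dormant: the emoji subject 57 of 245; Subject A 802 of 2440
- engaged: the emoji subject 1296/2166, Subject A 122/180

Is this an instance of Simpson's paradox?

Dormant: the emoji subject 57/245 = 23.3%, Subject A 802/2440 = 32.9% → Subject A
Engaged: the emoji subject 1296/2166 = 59.8%, Subject A 122/180 = 67.8% → Subject A
Overall: the emoji subject 1353/2411 = 56.1%, Subject A 924/2620 = 35.3% → the emoji subject
Subject A wins each recipient group but the emoji subject wins overall — the comparison reverses. Subject A's sends skew toward dormant, which has a lower base rate.

Yes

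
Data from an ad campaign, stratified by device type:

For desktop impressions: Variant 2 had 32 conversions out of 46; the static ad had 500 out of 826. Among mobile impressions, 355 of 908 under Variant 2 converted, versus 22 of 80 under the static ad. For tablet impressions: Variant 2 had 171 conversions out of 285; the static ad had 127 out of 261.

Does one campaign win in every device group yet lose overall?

Desktop: Variant 2 32/46 = 69.6%, the static ad 500/826 = 60.5% → Variant 2
Mobile: Variant 2 355/908 = 39.1%, the static ad 22/80 = 27.5% → Variant 2
Tablet: Variant 2 171/285 = 60.0%, the static ad 127/261 = 48.7% → Variant 2
Overall: Variant 2 558/1239 = 45.0%, the static ad 649/1167 = 55.6% → the static ad
Variant 2 wins each device group but the static ad wins overall — the comparison reverses. Variant 2's impressions skew toward mobile, which has a lower base rate.

Yes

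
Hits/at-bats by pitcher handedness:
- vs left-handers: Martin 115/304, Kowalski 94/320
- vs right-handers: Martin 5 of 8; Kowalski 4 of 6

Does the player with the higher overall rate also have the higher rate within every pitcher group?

No

Vs left-handers: Martin 115/304 = 37.8%, Kowalski 94/320 = 29.4% → Martin
Vs right-handers: Martin 5/8 = 62.5%, Kowalski 4/6 = 66.7% → Kowalski
Overall: Martin 120/312 = 38.5%, Kowalski 98/326 = 30.1% → Martin
Neither sweeps: Martin wins 1 of 2 groups, Kowalski wins 1. Martin wins overall but not every group — no Simpson reversal.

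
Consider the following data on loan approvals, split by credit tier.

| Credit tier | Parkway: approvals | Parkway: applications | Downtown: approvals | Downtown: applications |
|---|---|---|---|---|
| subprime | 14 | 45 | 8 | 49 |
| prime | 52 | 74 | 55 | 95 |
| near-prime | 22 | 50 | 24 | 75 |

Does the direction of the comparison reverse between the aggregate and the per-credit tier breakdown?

No

Subprime: Parkway 14/45 = 31.1%, Downtown 8/49 = 16.3% → Parkway
Prime: Parkway 52/74 = 70.3%, Downtown 55/95 = 57.9% → Parkway
Near-prime: Parkway 22/50 = 44.0%, Downtown 24/75 = 32.0% → Parkway
Overall: Parkway 88/169 = 52.1%, Downtown 87/219 = 39.7% → Parkway
Parkway wins overall and in every credit group — no reversal.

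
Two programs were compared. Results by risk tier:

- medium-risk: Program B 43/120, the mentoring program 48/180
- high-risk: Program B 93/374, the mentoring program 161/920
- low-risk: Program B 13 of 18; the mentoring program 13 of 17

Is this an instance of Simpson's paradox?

Medium-risk: Program B 43/120 = 35.8%, the mentoring program 48/180 = 26.7% → Program B
High-risk: Program B 93/374 = 24.9%, the mentoring program 161/920 = 17.5% → Program B
Low-risk: Program B 13/18 = 72.2%, the mentoring program 13/17 = 76.5% → the mentoring program
Overall: Program B 149/512 = 29.1%, the mentoring program 222/1117 = 19.9% → Program B
Neither sweeps: Program B wins 2 of 3 groups, the mentoring program wins 1. Program B wins overall but not every group — no Simpson reversal.

No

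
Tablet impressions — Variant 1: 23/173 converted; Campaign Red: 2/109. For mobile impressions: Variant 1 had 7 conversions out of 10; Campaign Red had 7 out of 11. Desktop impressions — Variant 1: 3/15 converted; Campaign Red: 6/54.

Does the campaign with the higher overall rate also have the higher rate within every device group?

Tablet: Variant 1 23/173 = 13.3%, Campaign Red 2/109 = 1.8% → Variant 1
Mobile: Variant 1 7/10 = 70.0%, Campaign Red 7/11 = 63.6% → Variant 1
Desktop: Variant 1 3/15 = 20.0%, Campaign Red 6/54 = 11.1% → Variant 1
Overall: Variant 1 33/198 = 16.7%, Campaign Red 15/174 = 8.6% → Variant 1
Variant 1 wins overall and in every device group — no reversal.

Yes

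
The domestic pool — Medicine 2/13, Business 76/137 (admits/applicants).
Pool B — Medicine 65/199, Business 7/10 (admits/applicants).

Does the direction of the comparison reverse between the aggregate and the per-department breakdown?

Yes

Medicine: the domestic pool 2/13 = 15.4%, Pool B 65/199 = 32.7% → Pool B
Business: the domestic pool 76/137 = 55.5%, Pool B 7/10 = 70.0% → Pool B
Overall: the domestic pool 78/150 = 52.0%, Pool B 72/209 = 34.4% → the domestic pool
Pool B wins each department group but the domestic pool wins overall — the comparison reverses. Pool B's applicants skew toward Medicine, which has a lower base rate.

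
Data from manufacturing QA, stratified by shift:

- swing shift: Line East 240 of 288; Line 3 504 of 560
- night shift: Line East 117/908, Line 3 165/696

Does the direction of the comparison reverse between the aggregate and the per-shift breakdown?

Swing shift: Line East 240/288 = 83.3%, Line 3 504/560 = 90.0% → Line 3
Night shift: Line East 117/908 = 12.9%, Line 3 165/696 = 23.7% → Line 3
Overall: Line East 357/1196 = 29.8%, Line 3 669/1256 = 53.3% → Line 3
Line 3 wins overall and in every shift group — no reversal.

No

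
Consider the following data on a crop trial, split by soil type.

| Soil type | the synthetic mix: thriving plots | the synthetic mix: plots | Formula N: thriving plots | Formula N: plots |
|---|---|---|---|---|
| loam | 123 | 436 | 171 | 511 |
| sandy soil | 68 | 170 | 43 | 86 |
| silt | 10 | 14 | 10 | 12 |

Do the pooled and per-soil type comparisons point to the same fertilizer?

Loam: the synthetic mix 123/436 = 28.2%, Formula N 171/511 = 33.5% → Formula N
Sandy soil: the synthetic mix 68/170 = 40.0%, Formula N 43/86 = 50.0% → Formula N
Silt: the synthetic mix 10/14 = 71.4%, Formula N 10/12 = 83.3% → Formula N
Overall: the synthetic mix 201/620 = 32.4%, Formula N 224/609 = 36.8% → Formula N
Formula N wins overall and in every soil group — no reversal.

Yes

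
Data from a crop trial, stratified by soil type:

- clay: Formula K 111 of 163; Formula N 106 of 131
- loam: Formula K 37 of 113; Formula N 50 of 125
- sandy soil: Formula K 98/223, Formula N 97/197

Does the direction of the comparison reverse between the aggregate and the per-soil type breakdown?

No

Clay: Formula K 111/163 = 68.1%, Formula N 106/131 = 80.9% → Formula N
Loam: Formula K 37/113 = 32.7%, Formula N 50/125 = 40.0% → Formula N
Sandy soil: Formula K 98/223 = 43.9%, Formula N 97/197 = 49.2% → Formula N
Overall: Formula K 246/499 = 49.3%, Formula N 253/453 = 55.8% → Formula N
Formula N wins overall and in every soil group — no reversal.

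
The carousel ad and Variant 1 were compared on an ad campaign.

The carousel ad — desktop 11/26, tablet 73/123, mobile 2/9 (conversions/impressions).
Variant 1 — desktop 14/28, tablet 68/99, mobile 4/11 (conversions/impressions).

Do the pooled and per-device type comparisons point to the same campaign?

Yes

Desktop: the carousel ad 11/26 = 42.3%, Variant 1 14/28 = 50.0% → Variant 1
Tablet: the carousel ad 73/123 = 59.3%, Variant 1 68/99 = 68.7% → Variant 1
Mobile: the carousel ad 2/9 = 22.2%, Variant 1 4/11 = 36.4% → Variant 1
Overall: the carousel ad 86/158 = 54.4%, Variant 1 86/138 = 62.3% → Variant 1
Variant 1 wins overall and in every device group — no reversal.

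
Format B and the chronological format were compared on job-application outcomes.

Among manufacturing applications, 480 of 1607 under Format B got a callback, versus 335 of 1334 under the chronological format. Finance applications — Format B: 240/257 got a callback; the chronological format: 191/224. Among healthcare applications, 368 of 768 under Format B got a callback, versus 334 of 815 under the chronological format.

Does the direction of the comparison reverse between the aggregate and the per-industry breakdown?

Manufacturing: Format B 480/1607 = 29.9%, the chronological format 335/1334 = 25.1% → Format B
Finance: Format B 240/257 = 93.4%, the chronological format 191/224 = 85.3% → Format B
Healthcare: Format B 368/768 = 47.9%, the chronological format 334/815 = 41.0% → Format B
Overall: Format B 1088/2632 = 41.3%, the chronological format 860/2373 = 36.2% → Format B
Format B wins overall and in every industry group — no reversal.

No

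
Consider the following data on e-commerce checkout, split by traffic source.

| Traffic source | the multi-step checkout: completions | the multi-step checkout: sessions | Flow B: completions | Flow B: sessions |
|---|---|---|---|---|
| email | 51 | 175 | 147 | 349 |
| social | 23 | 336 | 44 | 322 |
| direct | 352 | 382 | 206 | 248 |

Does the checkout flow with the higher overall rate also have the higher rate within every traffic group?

No

Email: the multi-step checkout 51/175 = 29.1%, Flow B 147/349 = 42.1% → Flow B
Social: the multi-step checkout 23/336 = 6.8%, Flow B 44/322 = 13.7% → Flow B
Direct: the multi-step checkout 352/382 = 92.1%, Flow B 206/248 = 83.1% → the multi-step checkout
Overall: the multi-step checkout 426/893 = 47.7%, Flow B 397/919 = 43.2% → the multi-step checkout
Neither sweeps: the multi-step checkout wins 1 of 3 groups, Flow B wins 2. The multi-step checkout wins overall but not every group — no Simpson reversal.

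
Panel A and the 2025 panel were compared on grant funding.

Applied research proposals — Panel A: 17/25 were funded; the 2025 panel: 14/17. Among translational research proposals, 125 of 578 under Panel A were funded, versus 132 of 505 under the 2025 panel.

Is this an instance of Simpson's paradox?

Applied research: Panel A 17/25 = 68.0%, the 2025 panel 14/17 = 82.4% → the 2025 panel
Translational research: Panel A 125/578 = 21.6%, the 2025 panel 132/505 = 26.1% → the 2025 panel
Overall: Panel A 142/603 = 23.5%, the 2025 panel 146/522 = 28.0% → the 2025 panel
The 2025 panel wins overall and in every proposal group — no reversal.

No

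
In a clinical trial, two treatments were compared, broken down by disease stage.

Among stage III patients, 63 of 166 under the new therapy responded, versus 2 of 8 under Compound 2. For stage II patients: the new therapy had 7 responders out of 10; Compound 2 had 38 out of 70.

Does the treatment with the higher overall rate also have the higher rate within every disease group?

Stage III: the new therapy 63/166 = 38.0%, Compound 2 2/8 = 25.0% → the new therapy
Stage II: the new therapy 7/10 = 70.0%, Compound 2 38/70 = 54.3% → the new therapy
Overall: the new therapy 70/176 = 39.8%, Compound 2 40/78 = 51.3% → Compound 2
The new therapy wins each disease group but Compound 2 wins overall — the comparison reverses. The new therapy's patients skew toward stage III, which has a lower base rate.

No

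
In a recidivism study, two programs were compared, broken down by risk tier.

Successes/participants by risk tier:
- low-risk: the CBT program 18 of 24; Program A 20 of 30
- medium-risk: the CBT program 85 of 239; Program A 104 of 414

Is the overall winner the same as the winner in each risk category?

Low-risk: the CBT program 18/24 = 75.0%, Program A 20/30 = 66.7% → the CBT program
Medium-risk: the CBT program 85/239 = 35.6%, Program A 104/414 = 25.1% → the CBT program
Overall: the CBT program 103/263 = 39.2%, Program A 124/444 = 27.9% → the CBT program
The CBT program wins overall and in every risk group — no reversal.

Yes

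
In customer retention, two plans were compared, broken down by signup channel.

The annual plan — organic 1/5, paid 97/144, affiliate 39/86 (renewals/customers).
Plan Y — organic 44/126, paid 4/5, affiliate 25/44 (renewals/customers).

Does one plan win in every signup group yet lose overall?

Organic: the annual plan 1/5 = 20.0%, Plan Y 44/126 = 34.9% → Plan Y
Paid: the annual plan 97/144 = 67.4%, Plan Y 4/5 = 80.0% → Plan Y
Affiliate: the annual plan 39/86 = 45.3%, Plan Y 25/44 = 56.8% → Plan Y
Overall: the annual plan 137/235 = 58.3%, Plan Y 73/175 = 41.7% → the annual plan
Plan Y wins each signup group but the annual plan wins overall — the comparison reverses. Plan Y's customers skew toward organic, which has a lower base rate.

Yes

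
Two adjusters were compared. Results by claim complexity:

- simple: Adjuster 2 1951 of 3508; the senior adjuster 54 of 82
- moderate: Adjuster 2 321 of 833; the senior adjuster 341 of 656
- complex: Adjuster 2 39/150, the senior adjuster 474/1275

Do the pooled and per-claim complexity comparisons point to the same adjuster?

No

Simple: Adjuster 2 1951/3508 = 55.6%, the senior adjuster 54/82 = 65.9% → the senior adjuster
Moderate: Adjuster 2 321/833 = 38.5%, the senior adjuster 341/656 = 52.0% → the senior adjuster
Complex: Adjuster 2 39/150 = 26.0%, the senior adjuster 474/1275 = 37.2% → the senior adjuster
Overall: Adjuster 2 2311/4491 = 51.5%, the senior adjuster 869/2013 = 43.2% → Adjuster 2
The senior adjuster wins each claim group but Adjuster 2 wins overall — the comparison reverses. The senior adjuster's claims skew toward complex, which has a lower base rate.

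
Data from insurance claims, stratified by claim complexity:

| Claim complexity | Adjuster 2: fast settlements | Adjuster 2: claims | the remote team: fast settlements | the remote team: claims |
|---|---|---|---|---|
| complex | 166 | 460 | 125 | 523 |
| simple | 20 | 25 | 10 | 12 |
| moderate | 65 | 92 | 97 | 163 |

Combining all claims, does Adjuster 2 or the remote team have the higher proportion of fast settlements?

Complex: Adjuster 2 166/460 = 36.1%, the remote team 125/523 = 23.9% → Adjuster 2
Simple: Adjuster 2 20/25 = 80.0%, the remote team 10/12 = 83.3% → the remote team
Moderate: Adjuster 2 65/92 = 70.7%, the remote team 97/163 = 59.5% → Adjuster 2
Overall: Adjuster 2 251/577 = 43.5%, the remote team 232/698 = 33.2% → Adjuster 2
(Neither sweeps every claim group, but Adjuster 2 has the higher pooled rate.)

Adjuster 2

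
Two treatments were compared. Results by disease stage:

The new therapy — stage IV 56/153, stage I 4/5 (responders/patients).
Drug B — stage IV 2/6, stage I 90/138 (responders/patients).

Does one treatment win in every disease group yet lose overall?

Stage IV: the new therapy 56/153 = 36.6%, Drug B 2/6 = 33.3% → the new therapy
Stage I: the new therapy 4/5 = 80.0%, Drug B 90/138 = 65.2% → the new therapy
Overall: the new therapy 60/158 = 38.0%, Drug B 92/144 = 63.9% → Drug B
The new therapy wins each disease group but Drug B wins overall — the comparison reverses. The new therapy's patients skew toward stage IV, which has a lower base rate.

Yes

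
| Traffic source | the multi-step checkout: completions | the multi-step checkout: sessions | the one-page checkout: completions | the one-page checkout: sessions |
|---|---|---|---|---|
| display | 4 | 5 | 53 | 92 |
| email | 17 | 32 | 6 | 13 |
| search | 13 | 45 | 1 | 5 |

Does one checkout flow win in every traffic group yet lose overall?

Display: the multi-step checkout 4/5 = 80.0%, the one-page checkout 53/92 = 57.6% → the multi-step checkout
Email: the multi-step checkout 17/32 = 53.1%, the one-page checkout 6/13 = 46.2% → the multi-step checkout
Search: the multi-step checkout 13/45 = 28.9%, the one-page checkout 1/5 = 20.0% → the multi-step checkout
Overall: the multi-step checkout 34/82 = 41.5%, the one-page checkout 60/110 = 54.5% → the one-page checkout
The multi-step checkout wins each traffic group but the one-page checkout wins overall — the comparison reverses. The multi-step checkout's sessions skew toward search, which has a lower base rate.

Yes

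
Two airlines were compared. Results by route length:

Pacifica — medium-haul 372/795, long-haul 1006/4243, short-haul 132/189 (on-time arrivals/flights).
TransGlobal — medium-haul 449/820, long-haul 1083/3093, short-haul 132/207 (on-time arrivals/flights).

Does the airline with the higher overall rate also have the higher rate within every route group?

No

Medium-haul: Pacifica 372/795 = 46.8%, TransGlobal 449/820 = 54.8% → TransGlobal
Long-haul: Pacifica 1006/4243 = 23.7%, TransGlobal 1083/3093 = 35.0% → TransGlobal
Short-haul: Pacifica 132/189 = 69.8%, TransGlobal 132/207 = 63.8% → Pacifica
Overall: Pacifica 1510/5227 = 28.9%, TransGlobal 1664/4120 = 40.4% → TransGlobal
Neither sweeps: Pacifica wins 1 of 3 groups, TransGlobal wins 2. TransGlobal wins overall but not every group — no Simpson reversal.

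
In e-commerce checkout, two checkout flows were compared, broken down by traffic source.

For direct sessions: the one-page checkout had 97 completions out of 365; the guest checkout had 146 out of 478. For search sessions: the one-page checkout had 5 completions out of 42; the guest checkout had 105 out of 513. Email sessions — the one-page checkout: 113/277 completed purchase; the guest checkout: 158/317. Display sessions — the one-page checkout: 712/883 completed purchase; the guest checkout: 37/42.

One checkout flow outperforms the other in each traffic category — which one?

the guest checkout

Direct: the one-page checkout 97/365 = 26.6%, the guest checkout 146/478 = 30.5% → the guest checkout
Search: the one-page checkout 5/42 = 11.9%, the guest checkout 105/513 = 20.5% → the guest checkout
Email: the one-page checkout 113/277 = 40.8%, the guest checkout 158/317 = 49.8% → the guest checkout
Display: the one-page checkout 712/883 = 80.6%, the guest checkout 37/42 = 88.1% → the guest checkout
The guest checkout has the higher rate in all 4 groups.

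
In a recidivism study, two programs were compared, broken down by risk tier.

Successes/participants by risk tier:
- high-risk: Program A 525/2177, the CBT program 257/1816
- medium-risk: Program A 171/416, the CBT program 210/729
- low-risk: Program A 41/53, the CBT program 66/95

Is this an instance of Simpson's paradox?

No

High-risk: Program A 525/2177 = 24.1%, the CBT program 257/1816 = 14.2% → Program A
Medium-risk: Program A 171/416 = 41.1%, the CBT program 210/729 = 28.8% → Program A
Low-risk: Program A 41/53 = 77.4%, the CBT program 66/95 = 69.5% → Program A
Overall: Program A 737/2646 = 27.9%, the CBT program 533/2640 = 20.2% → Program A
Program A wins overall and in every risk group — no reversal.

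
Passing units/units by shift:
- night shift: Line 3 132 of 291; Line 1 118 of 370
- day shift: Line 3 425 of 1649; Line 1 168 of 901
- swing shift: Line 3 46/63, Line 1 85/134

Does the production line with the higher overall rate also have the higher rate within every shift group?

Yes

Night shift: Line 3 132/291 = 45.4%, Line 1 118/370 = 31.9% → Line 3
Day shift: Line 3 425/1649 = 25.8%, Line 1 168/901 = 18.6% → Line 3
Swing shift: Line 3 46/63 = 73.0%, Line 1 85/134 = 63.4% → Line 3
Overall: Line 3 603/2003 = 30.1%, Line 1 371/1405 = 26.4% → Line 3
Line 3 wins overall and in every shift group — no reversal.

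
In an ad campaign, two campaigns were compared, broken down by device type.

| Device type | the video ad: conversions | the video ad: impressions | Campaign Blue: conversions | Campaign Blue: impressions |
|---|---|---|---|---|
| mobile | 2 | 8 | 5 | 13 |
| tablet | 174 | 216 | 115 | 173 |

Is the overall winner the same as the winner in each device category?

No

Mobile: the video ad 2/8 = 25.0%, Campaign Blue 5/13 = 38.5% → Campaign Blue
Tablet: the video ad 174/216 = 80.6%, Campaign Blue 115/173 = 66.5% → the video ad
Overall: the video ad 176/224 = 78.6%, Campaign Blue 120/186 = 64.5% → the video ad
Neither sweeps: the video ad wins 1 of 2 groups, Campaign Blue wins 1. The video ad wins overall but not every group — no Simpson reversal.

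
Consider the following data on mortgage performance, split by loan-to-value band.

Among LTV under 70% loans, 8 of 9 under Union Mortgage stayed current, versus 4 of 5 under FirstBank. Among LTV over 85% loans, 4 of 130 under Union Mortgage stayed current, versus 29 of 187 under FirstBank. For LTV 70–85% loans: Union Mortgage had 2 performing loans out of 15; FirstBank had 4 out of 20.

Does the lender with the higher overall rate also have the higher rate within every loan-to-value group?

No

LTV under 70%: Union Mortgage 8/9 = 88.9%, FirstBank 4/5 = 80.0% → Union Mortgage
LTV over 85%: Union Mortgage 4/130 = 3.1%, FirstBank 29/187 = 15.5% → FirstBank
LTV 70–85%: Union Mortgage 2/15 = 13.3%, FirstBank 4/20 = 20.0% → FirstBank
Overall: Union Mortgage 14/154 = 9.1%, FirstBank 37/212 = 17.5% → FirstBank
Neither sweeps: Union Mortgage wins 1 of 3 groups, FirstBank wins 2. FirstBank wins overall but not every group — no Simpson reversal.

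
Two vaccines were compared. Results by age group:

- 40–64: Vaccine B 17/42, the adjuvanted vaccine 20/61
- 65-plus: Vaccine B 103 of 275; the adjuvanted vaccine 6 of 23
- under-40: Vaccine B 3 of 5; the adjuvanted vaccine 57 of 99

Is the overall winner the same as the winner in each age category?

No

40–64: Vaccine B 17/42 = 40.5%, the adjuvanted vaccine 20/61 = 32.8% → Vaccine B
65-plus: Vaccine B 103/275 = 37.5%, the adjuvanted vaccine 6/23 = 26.1% → Vaccine B
Under-40: Vaccine B 3/5 = 60.0%, the adjuvanted vaccine 57/99 = 57.6% → Vaccine B
Overall: Vaccine B 123/322 = 38.2%, the adjuvanted vaccine 83/183 = 45.4% → the adjuvanted vaccine
Vaccine B wins each age group but the adjuvanted vaccine wins overall — the comparison reverses. Vaccine B's recipients skew toward 65-plus, which has a lower base rate.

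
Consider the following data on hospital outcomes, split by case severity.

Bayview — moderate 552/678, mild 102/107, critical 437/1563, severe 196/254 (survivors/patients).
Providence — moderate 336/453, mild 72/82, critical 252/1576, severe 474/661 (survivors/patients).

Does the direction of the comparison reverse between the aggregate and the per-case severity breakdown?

Moderate: Bayview 552/678 = 81.4%, Providence 336/453 = 74.2% → Bayview
Mild: Bayview 102/107 = 95.3%, Providence 72/82 = 87.8% → Bayview
Critical: Bayview 437/1563 = 28.0%, Providence 252/1576 = 16.0% → Bayview
Severe: Bayview 196/254 = 77.2%, Providence 474/661 = 71.7% → Bayview
Overall: Bayview 1287/2602 = 49.5%, Providence 1134/2772 = 40.9% → Bayview
Bayview wins overall and in every case group — no reversal.

No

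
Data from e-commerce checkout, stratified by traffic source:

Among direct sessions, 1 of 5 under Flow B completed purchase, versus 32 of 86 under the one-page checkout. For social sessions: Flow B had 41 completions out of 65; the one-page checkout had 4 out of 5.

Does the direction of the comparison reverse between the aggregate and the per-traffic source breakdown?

Direct: Flow B 1/5 = 20.0%, the one-page checkout 32/86 = 37.2% → the one-page checkout
Social: Flow B 41/65 = 63.1%, the one-page checkout 4/5 = 80.0% → the one-page checkout
Overall: Flow B 42/70 = 60.0%, the one-page checkout 36/91 = 39.6% → Flow B
The one-page checkout wins each traffic group but Flow B wins overall — the comparison reverses. The one-page checkout's sessions skew toward direct, which has a lower base rate.

Yes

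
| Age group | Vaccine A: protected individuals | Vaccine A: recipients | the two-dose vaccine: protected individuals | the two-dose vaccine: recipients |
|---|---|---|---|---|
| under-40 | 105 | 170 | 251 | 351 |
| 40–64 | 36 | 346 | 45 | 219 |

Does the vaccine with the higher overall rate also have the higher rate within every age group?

Under-40: Vaccine A 105/170 = 61.8%, the two-dose vaccine 251/351 = 71.5% → the two-dose vaccine
40–64: Vaccine A 36/346 = 10.4%, the two-dose vaccine 45/219 = 20.5% → the two-dose vaccine
Overall: Vaccine A 141/516 = 27.3%, the two-dose vaccine 296/570 = 51.9% → the two-dose vaccine
The two-dose vaccine wins overall and in every age group — no reversal.

Yes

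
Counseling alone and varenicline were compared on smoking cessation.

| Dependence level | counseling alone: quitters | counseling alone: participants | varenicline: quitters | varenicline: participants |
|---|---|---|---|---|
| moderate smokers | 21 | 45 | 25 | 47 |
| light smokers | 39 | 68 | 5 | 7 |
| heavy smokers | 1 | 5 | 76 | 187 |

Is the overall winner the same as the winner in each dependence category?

Moderate smokers: counseling alone 21/45 = 46.7%, varenicline 25/47 = 53.2% → varenicline
Light smokers: counseling alone 39/68 = 57.4%, varenicline 5/7 = 71.4% → varenicline
Heavy smokers: counseling alone 1/5 = 20.0%, varenicline 76/187 = 40.6% → varenicline
Overall: counseling alone 61/118 = 51.7%, varenicline 106/241 = 44.0% → counseling alone
Varenicline wins each dependence group but counseling alone wins overall — the comparison reverses. Varenicline's participants skew toward heavy smokers, which has a lower base rate.

No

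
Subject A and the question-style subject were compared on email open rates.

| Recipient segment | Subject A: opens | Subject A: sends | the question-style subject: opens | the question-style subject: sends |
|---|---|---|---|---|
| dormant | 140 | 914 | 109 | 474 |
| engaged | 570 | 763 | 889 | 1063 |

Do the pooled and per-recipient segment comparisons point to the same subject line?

Yes

Dormant: Subject A 140/914 = 15.3%, the question-style subject 109/474 = 23.0% → the question-style subject
Engaged: Subject A 570/763 = 74.7%, the question-style subject 889/1063 = 83.6% → the question-style subject
Overall: Subject A 710/1677 = 42.3%, the question-style subject 998/1537 = 64.9% → the question-style subject
The question-style subject wins overall and in every recipient group — no reversal.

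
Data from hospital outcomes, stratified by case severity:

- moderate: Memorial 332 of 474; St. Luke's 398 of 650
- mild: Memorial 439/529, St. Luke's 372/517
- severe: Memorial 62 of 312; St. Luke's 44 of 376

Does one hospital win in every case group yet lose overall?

No

Moderate: Memorial 332/474 = 70.0%, St. Luke's 398/650 = 61.2% → Memorial
Mild: Memorial 439/529 = 83.0%, St. Luke's 372/517 = 72.0% → Memorial
Severe: Memorial 62/312 = 19.9%, St. Luke's 44/376 = 11.7% → Memorial
Overall: Memorial 833/1315 = 63.3%, St. Luke's 814/1543 = 52.8% → Memorial
Memorial wins overall and in every case group — no reversal.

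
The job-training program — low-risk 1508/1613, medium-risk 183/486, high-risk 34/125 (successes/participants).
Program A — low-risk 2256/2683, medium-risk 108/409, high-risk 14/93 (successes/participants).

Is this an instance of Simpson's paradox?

Low-risk: the job-training program 1508/1613 = 93.5%, Program A 2256/2683 = 84.1% → the job-training program
Medium-risk: the job-training program 183/486 = 37.7%, Program A 108/409 = 26.4% → the job-training program
High-risk: the job-training program 34/125 = 27.2%, Program A 14/93 = 15.1% → the job-training program
Overall: the job-training program 1725/2224 = 77.6%, Program A 2378/3185 = 74.7% → the job-training program
The job-training program wins overall and in every risk group — no reversal.

No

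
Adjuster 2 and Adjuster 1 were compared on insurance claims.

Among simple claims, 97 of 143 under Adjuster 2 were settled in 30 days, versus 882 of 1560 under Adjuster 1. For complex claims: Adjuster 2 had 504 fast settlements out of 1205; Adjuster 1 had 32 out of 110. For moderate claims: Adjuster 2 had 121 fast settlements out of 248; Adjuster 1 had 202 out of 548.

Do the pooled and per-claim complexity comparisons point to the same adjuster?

No

Simple: Adjuster 2 97/143 = 67.8%, Adjuster 1 882/1560 = 56.5% → Adjuster 2
Complex: Adjuster 2 504/1205 = 41.8%, Adjuster 1 32/110 = 29.1% → Adjuster 2
Moderate: Adjuster 2 121/248 = 48.8%, Adjuster 1 202/548 = 36.9% → Adjuster 2
Overall: Adjuster 2 722/1596 = 45.2%, Adjuster 1 1116/2218 = 50.3% → Adjuster 1
Adjuster 2 wins each claim group but Adjuster 1 wins overall — the comparison reverses. Adjuster 2's claims skew toward complex, which has a lower base rate.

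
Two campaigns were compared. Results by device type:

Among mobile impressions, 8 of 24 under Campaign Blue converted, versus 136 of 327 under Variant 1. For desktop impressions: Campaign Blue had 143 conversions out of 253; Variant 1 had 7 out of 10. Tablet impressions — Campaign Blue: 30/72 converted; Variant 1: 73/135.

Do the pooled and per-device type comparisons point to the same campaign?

No

Mobile: Campaign Blue 8/24 = 33.3%, Variant 1 136/327 = 41.6% → Variant 1
Desktop: Campaign Blue 143/253 = 56.5%, Variant 1 7/10 = 70.0% → Variant 1
Tablet: Campaign Blue 30/72 = 41.7%, Variant 1 73/135 = 54.1% → Variant 1
Overall: Campaign Blue 181/349 = 51.9%, Variant 1 216/472 = 45.8% → Campaign Blue
Variant 1 wins each device group but Campaign Blue wins overall — the comparison reverses. Variant 1's impressions skew toward mobile, which has a lower base rate.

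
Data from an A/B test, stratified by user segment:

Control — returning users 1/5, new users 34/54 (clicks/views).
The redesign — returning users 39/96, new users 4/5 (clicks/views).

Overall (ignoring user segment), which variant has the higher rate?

Control

Returning users: Control 1/5 = 20.0%, the redesign 39/96 = 40.6% → the redesign
New users: Control 34/54 = 63.0%, the redesign 4/5 = 80.0% → the redesign
Overall: Control 35/59 = 59.3%, the redesign 43/101 = 42.6% → Control
(The redesign wins every user group but Control wins overall — the redesign's views skew toward the low-rate returning users group.)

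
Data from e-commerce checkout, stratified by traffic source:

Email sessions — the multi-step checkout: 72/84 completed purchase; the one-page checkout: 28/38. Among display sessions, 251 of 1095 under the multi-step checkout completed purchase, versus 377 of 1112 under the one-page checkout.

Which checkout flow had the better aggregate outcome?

Email: the multi-step checkout 72/84 = 85.7%, the one-page checkout 28/38 = 73.7% → the multi-step checkout
Display: the multi-step checkout 251/1095 = 22.9%, the one-page checkout 377/1112 = 33.9% → the one-page checkout
Overall: the multi-step checkout 323/1179 = 27.4%, the one-page checkout 405/1150 = 35.2% → the one-page checkout
(Neither sweeps every traffic group, but the one-page checkout has the higher pooled rate.)

the one-page checkout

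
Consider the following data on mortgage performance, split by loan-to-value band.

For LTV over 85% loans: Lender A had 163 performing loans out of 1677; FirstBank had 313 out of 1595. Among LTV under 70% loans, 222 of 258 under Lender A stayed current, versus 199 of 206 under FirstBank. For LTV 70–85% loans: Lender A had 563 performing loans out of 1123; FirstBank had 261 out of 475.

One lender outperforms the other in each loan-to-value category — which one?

FirstBank

LTV over 85%: Lender A 163/1677 = 9.7%, FirstBank 313/1595 = 19.6% → FirstBank
LTV under 70%: Lender A 222/258 = 86.0%, FirstBank 199/206 = 96.6% → FirstBank
LTV 70–85%: Lender A 563/1123 = 50.1%, FirstBank 261/475 = 54.9% → FirstBank
FirstBank has the higher rate in all 3 groups.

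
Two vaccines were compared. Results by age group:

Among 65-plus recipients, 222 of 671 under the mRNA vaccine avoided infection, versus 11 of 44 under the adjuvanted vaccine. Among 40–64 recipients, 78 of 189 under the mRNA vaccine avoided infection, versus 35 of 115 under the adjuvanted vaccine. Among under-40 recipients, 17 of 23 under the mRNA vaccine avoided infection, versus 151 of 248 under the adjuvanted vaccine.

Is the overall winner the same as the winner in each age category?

No

65-plus: the mRNA vaccine 222/671 = 33.1%, the adjuvanted vaccine 11/44 = 25.0% → the mRNA vaccine
40–64: the mRNA vaccine 78/189 = 41.3%, the adjuvanted vaccine 35/115 = 30.4% → the mRNA vaccine
Under-40: the mRNA vaccine 17/23 = 73.9%, the adjuvanted vaccine 151/248 = 60.9% → the mRNA vaccine
Overall: the mRNA vaccine 317/883 = 35.9%, the adjuvanted vaccine 197/407 = 48.4% → the adjuvanted vaccine
The mRNA vaccine wins each age group but the adjuvanted vaccine wins overall — the comparison reverses. The mRNA vaccine's recipients skew toward 65-plus, which has a lower base rate.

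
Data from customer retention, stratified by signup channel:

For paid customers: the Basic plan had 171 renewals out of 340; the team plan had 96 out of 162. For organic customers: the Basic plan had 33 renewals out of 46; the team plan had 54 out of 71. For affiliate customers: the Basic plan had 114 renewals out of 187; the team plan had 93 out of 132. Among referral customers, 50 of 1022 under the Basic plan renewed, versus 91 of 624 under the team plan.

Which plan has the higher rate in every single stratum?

the team plan

Paid: the Basic plan 171/340 = 50.3%, the team plan 96/162 = 59.3% → the team plan
Organic: the Basic plan 33/46 = 71.7%, the team plan 54/71 = 76.1% → the team plan
Affiliate: the Basic plan 114/187 = 61.0%, the team plan 93/132 = 70.5% → the team plan
Referral: the Basic plan 50/1022 = 4.9%, the team plan 91/624 = 14.6% → the team plan
The team plan has the higher rate in all 4 groups.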